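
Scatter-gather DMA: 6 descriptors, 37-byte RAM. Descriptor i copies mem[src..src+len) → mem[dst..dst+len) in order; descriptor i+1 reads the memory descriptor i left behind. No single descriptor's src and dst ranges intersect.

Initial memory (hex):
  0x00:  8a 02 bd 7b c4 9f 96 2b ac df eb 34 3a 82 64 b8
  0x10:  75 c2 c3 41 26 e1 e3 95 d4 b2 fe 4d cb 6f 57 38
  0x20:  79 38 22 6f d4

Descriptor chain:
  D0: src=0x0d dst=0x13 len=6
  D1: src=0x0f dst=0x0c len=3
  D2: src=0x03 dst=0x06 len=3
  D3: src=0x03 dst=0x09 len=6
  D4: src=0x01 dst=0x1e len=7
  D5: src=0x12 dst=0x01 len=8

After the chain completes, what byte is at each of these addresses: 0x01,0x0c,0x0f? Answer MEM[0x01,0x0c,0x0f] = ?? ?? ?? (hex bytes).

MEM[0x01,0x0c,0x0f] = c3 7b b8

D0: mem[0x13..0x18] <- [82 64 b8 75 c2 c3]
D1: mem[0x0c..0x0e] <- [b8 75 c2]
D2: mem[0x06..0x08] <- [7b c4 9f]
D3: mem[0x09..0x0e] <- [7b c4 9f 7b c4 9f]
D4: mem[0x1e..0x24] <- [02 bd 7b c4 9f 7b c4]
D5: mem[0x01..0x08] <- [c3 82 64 b8 75 c2 c3 b2]
query mem[0x01]=0xc3, mem[0x0c]=0x7b, mem[0x0f]=0xb8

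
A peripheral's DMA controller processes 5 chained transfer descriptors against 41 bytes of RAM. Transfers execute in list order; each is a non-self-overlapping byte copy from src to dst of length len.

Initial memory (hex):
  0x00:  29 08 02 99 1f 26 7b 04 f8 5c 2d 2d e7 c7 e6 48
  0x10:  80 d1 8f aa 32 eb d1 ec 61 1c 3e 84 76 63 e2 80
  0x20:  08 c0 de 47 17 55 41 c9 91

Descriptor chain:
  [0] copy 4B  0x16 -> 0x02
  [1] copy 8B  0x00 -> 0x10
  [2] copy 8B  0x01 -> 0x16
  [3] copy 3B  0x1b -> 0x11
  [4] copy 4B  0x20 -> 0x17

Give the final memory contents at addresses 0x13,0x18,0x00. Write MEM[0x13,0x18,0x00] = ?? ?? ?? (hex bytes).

MEM[0x13,0x18,0x00] = f8 c0 29

D0: mem[0x02..0x05] <- [d1 ec 61 1c]
D1: mem[0x10..0x17] <- [29 08 d1 ec 61 1c 7b 04]
D2: mem[0x16..0x1d] <- [08 d1 ec 61 1c 7b 04 f8]
D3: mem[0x11..0x13] <- [7b 04 f8]
D4: mem[0x17..0x1a] <- [08 c0 de 47]
query mem[0x13]=0xf8, mem[0x18]=0xc0, mem[0x00]=0x29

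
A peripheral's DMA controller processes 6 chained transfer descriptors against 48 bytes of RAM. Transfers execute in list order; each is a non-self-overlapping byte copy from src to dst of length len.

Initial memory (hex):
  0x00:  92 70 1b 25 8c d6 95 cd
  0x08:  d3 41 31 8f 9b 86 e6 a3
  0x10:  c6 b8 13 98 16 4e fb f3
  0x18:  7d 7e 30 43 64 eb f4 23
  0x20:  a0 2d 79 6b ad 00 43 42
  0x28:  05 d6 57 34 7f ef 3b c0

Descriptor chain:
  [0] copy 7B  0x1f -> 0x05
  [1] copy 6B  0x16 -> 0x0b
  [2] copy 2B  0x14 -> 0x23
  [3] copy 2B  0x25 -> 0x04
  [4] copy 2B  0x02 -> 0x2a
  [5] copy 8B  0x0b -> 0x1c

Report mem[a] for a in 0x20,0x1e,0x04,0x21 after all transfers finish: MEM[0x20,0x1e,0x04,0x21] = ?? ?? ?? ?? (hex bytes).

MEM[0x20,0x1e,0x04,0x21] = 30 7d 00 43

D0: mem[0x05..0x0b] <- [23 a0 2d 79 6b ad 00]
D1: mem[0x0b..0x10] <- [fb f3 7d 7e 30 43]
D2: mem[0x23..0x24] <- [16 4e]
D3: mem[0x04..0x05] <- [00 43]
D4: mem[0x2a..0x2b] <- [1b 25]
D5: mem[0x1c..0x23] <- [fb f3 7d 7e 30 43 b8 13]
query mem[0x20]=0x30, mem[0x1e]=0x7d, mem[0x04]=0x00, mem[0x21]=0x43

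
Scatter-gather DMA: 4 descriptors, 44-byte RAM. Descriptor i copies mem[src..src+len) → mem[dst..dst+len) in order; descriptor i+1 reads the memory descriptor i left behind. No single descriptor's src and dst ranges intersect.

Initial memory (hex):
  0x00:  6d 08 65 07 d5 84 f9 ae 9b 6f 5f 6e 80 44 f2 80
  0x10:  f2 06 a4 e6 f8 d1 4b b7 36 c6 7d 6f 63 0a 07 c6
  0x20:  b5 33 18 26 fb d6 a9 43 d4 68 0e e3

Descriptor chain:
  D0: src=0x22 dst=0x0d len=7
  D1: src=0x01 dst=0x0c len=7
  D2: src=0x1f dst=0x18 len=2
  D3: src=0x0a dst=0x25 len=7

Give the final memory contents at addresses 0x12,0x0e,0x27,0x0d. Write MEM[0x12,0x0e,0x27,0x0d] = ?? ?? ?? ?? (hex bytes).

D0: mem[0x0d..0x13] <- [18 26 fb d6 a9 43 d4]
D1: mem[0x0c..0x12] <- [08 65 07 d5 84 f9 ae]
D2: mem[0x18..0x19] <- [c6 b5]
D3: mem[0x25..0x2b] <- [5f 6e 08 65 07 d5 84]
query mem[0x12]=0xae, mem[0x0e]=0x07, mem[0x27]=0x08, mem[0x0d]=0x65

MEM[0x12,0x0e,0x27,0x0d] = ae 07 08 65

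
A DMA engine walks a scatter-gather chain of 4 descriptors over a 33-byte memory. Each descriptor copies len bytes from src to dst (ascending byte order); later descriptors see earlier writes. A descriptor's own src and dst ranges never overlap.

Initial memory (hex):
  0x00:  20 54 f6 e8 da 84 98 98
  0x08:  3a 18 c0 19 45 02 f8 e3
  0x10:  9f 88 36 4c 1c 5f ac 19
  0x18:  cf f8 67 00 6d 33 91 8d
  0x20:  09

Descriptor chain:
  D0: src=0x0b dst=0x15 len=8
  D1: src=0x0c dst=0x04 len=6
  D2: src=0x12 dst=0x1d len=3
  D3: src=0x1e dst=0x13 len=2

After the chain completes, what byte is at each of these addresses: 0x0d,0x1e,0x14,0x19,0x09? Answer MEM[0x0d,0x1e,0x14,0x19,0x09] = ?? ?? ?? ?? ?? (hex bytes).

  after D0: wrote 8B at 0x15 = 194502f8e39f8836
  after D1: wrote 6B at 0x04 = 4502f8e39f88
  after D2: wrote 3B at 0x1d = 364c1c
  after D3: wrote 2B at 0x13 = 4c1c
query mem[0x0d]=0x02, mem[0x1e]=0x4c, mem[0x14]=0x1c, mem[0x19]=0xe3, mem[0x09]=0x88

MEM[0x0d,0x1e,0x14,0x19,0x09] = 02 4c 1c e3 88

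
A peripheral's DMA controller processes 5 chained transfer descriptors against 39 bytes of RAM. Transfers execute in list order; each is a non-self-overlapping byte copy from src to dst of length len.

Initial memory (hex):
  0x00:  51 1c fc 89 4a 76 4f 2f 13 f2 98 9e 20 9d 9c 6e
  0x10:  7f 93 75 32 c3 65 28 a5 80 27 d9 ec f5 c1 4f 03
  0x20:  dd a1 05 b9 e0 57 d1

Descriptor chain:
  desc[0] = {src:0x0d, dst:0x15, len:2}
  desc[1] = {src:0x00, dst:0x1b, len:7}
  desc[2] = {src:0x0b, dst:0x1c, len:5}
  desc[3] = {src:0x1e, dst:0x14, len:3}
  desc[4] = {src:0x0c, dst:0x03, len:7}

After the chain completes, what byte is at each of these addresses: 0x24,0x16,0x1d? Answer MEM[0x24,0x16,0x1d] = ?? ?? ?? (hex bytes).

D0: mem[0x15..0x16] <- [9d 9c]
D1: mem[0x1b..0x21] <- [51 1c fc 89 4a 76 4f]
D2: mem[0x1c..0x20] <- [9e 20 9d 9c 6e]
D3: mem[0x14..0x16] <- [9d 9c 6e]
D4: mem[0x03..0x09] <- [20 9d 9c 6e 7f 93 75]
query mem[0x24]=0xe0, mem[0x16]=0x6e, mem[0x1d]=0x20

MEM[0x24,0x16,0x1d] = e0 6e 20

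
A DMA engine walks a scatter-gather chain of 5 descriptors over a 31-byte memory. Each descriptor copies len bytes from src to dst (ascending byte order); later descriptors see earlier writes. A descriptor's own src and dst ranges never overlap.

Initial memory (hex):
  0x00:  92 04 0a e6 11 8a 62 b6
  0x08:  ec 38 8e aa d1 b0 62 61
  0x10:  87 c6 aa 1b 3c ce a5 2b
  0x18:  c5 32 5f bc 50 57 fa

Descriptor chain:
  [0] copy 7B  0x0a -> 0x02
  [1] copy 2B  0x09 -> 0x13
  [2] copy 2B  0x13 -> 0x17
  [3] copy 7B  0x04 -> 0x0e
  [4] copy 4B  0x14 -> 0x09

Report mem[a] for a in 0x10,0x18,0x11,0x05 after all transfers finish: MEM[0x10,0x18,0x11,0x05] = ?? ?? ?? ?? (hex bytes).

MEM[0x10,0x18,0x11,0x05] = 62 8e 61 b0

D0: mem[0x02..0x08] <- [8e aa d1 b0 62 61 87]
D1: mem[0x13..0x14] <- [38 8e]
D2: mem[0x17..0x18] <- [38 8e]
D3: mem[0x0e..0x14] <- [d1 b0 62 61 87 38 8e]
D4: mem[0x09..0x0c] <- [8e ce a5 38]
query mem[0x10]=0x62, mem[0x18]=0x8e, mem[0x11]=0x61, mem[0x05]=0xb0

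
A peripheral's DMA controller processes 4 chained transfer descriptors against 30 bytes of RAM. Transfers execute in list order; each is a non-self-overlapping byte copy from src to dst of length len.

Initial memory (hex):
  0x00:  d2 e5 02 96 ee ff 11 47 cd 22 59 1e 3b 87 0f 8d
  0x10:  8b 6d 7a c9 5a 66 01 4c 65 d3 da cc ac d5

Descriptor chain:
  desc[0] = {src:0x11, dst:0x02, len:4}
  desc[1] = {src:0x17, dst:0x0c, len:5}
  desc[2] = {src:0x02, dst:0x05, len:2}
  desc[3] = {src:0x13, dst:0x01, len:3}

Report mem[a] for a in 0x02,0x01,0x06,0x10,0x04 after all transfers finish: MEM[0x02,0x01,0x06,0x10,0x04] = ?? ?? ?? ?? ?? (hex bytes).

  after D0: wrote 4B at 0x02 = 6d7ac95a
  after D1: wrote 5B at 0x0c = 4c65d3dacc
  after D2: wrote 2B at 0x05 = 6d7a
  after D3: wrote 3B at 0x01 = c95a66
query mem[0x02]=0x5a, mem[0x01]=0xc9, mem[0x06]=0x7a, mem[0x10]=0xcc, mem[0x04]=0xc9

MEM[0x02,0x01,0x06,0x10,0x04] = 5a c9 7a cc c9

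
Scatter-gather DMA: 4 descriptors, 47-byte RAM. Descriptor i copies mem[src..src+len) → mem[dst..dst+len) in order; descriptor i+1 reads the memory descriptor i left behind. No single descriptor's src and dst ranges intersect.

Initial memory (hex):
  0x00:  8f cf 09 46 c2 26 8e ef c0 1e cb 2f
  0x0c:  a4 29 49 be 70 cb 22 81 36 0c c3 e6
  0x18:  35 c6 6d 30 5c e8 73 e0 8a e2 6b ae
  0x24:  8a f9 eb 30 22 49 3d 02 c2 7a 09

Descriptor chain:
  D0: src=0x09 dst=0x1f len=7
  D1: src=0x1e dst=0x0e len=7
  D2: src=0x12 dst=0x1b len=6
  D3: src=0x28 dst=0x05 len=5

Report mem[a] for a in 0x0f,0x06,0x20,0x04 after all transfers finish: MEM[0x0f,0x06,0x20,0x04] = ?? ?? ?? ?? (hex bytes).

  after D0: wrote 7B at 0x1f = 1ecb2fa42949be
  after D1: wrote 7B at 0x0e = 731ecb2fa42949
  after D2: wrote 6B at 0x1b = a429490cc3e6
  after D3: wrote 5B at 0x05 = 22493d02c2
query mem[0x0f]=0x1e, mem[0x06]=0x49, mem[0x20]=0xe6, mem[0x04]=0xc2

MEM[0x0f,0x06,0x20,0x04] = 1e 49 e6 c2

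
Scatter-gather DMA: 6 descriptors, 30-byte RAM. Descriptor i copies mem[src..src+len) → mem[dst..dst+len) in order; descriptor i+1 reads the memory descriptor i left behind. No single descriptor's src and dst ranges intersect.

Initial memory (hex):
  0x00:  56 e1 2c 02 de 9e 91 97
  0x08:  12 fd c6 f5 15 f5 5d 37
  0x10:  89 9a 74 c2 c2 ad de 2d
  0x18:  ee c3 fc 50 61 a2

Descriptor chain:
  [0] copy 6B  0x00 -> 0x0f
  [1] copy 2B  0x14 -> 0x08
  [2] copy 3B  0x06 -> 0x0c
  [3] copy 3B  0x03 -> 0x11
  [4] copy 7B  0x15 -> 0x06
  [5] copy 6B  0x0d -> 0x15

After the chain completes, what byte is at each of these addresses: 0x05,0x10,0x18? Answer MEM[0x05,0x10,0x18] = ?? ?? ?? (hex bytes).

#0 dst[0x0f+6] := {0x56,0xe1,0x2c,0x02,0xde,0x9e}
#1 dst[0x08+2] := {0x9e,0xad}
#2 dst[0x0c+3] := {0x91,0x97,0x9e}
#3 dst[0x11+3] := {0x02,0xde,0x9e}
#4 dst[0x06+7] := {0xad,0xde,0x2d,0xee,0xc3,0xfc,0x50}
#5 dst[0x15+6] := {0x97,0x9e,0x56,0xe1,0x02,0xde}
query mem[0x05]=0x9e, mem[0x10]=0xe1, mem[0x18]=0xe1

MEM[0x05,0x10,0x18] = 9e e1 e1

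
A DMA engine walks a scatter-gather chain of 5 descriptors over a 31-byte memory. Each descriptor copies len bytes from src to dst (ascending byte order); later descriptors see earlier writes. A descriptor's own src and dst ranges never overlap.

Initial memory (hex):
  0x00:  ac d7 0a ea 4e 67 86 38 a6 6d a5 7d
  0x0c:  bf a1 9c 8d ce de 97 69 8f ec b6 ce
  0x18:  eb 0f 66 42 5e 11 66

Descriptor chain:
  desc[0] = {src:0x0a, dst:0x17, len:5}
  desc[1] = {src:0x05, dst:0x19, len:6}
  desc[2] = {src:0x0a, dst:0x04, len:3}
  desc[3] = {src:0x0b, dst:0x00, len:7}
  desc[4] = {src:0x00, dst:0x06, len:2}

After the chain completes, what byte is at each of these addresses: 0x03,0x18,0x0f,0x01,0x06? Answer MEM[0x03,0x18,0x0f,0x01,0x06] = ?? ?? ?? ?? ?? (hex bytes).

MEM[0x03,0x18,0x0f,0x01,0x06] = 9c 7d 8d bf 7d

[0] 0x0a->0x17 len=5 : a5 7d bf a1 9c
[1] 0x05->0x19 len=6 : 67 86 38 a6 6d a5
[2] 0x0a->0x04 len=3 : a5 7d bf
[3] 0x0b->0x00 len=7 : 7d bf a1 9c 8d ce de
[4] 0x00->0x06 len=2 : 7d bf
query mem[0x03]=0x9c, mem[0x18]=0x7d, mem[0x0f]=0x8d, mem[0x01]=0xbf, mem[0x06]=0x7d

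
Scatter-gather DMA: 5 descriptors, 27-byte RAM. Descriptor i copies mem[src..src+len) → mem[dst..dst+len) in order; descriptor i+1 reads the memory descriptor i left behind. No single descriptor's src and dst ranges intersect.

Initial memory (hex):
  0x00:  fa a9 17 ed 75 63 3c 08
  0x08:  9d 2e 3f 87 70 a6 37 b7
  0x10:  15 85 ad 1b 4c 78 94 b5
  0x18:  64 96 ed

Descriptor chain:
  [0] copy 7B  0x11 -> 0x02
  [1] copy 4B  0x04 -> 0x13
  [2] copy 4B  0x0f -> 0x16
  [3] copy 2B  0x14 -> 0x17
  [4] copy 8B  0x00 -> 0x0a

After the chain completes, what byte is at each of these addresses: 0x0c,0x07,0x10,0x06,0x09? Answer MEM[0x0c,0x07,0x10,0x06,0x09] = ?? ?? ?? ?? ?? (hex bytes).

[0] 0x11->0x02 len=7 : 85 ad 1b 4c 78 94 b5
[1] 0x04->0x13 len=4 : 1b 4c 78 94
[2] 0x0f->0x16 len=4 : b7 15 85 ad
[3] 0x14->0x17 len=2 : 4c 78
[4] 0x00->0x0a len=8 : fa a9 85 ad 1b 4c 78 94
query mem[0x0c]=0x85, mem[0x07]=0x94, mem[0x10]=0x78, mem[0x06]=0x78, mem[0x09]=0x2e

MEM[0x0c,0x07,0x10,0x06,0x09] = 85 94 78 78 2e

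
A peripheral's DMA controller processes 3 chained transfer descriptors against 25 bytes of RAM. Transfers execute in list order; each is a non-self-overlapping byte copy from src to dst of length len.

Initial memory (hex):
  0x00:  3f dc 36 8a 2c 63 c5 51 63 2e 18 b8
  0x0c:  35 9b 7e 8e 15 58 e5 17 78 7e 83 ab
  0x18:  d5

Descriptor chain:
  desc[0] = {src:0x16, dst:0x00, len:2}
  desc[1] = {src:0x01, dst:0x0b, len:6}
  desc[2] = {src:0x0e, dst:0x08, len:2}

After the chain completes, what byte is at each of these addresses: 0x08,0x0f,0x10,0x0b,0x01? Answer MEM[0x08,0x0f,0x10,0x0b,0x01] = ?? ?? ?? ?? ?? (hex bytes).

  after D0: wrote 2B at 0x00 = 83ab
  after D1: wrote 6B at 0x0b = ab368a2c63c5
  after D2: wrote 2B at 0x08 = 2c63
query mem[0x08]=0x2c, mem[0x0f]=0x63, mem[0x10]=0xc5, mem[0x0b]=0xab, mem[0x01]=0xab

MEM[0x08,0x0f,0x10,0x0b,0x01] = 2c 63 c5 ab ab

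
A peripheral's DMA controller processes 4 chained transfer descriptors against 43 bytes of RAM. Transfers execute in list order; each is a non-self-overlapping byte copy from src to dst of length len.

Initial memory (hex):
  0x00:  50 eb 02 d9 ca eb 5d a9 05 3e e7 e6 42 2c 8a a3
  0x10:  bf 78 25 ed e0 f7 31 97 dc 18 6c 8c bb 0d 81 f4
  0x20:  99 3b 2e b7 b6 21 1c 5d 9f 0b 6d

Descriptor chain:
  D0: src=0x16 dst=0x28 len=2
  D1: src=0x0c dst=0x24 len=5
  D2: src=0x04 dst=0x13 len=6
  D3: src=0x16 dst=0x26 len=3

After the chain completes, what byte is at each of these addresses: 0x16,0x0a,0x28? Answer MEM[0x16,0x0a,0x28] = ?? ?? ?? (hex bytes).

MEM[0x16,0x0a,0x28] = a9 e7 3e

  after D0: wrote 2B at 0x28 = 3197
  after D1: wrote 5B at 0x24 = 422c8aa3bf
  after D2: wrote 6B at 0x13 = caeb5da9053e
  after D3: wrote 3B at 0x26 = a9053e
query mem[0x16]=0xa9, mem[0x0a]=0xe7, mem[0x28]=0x3e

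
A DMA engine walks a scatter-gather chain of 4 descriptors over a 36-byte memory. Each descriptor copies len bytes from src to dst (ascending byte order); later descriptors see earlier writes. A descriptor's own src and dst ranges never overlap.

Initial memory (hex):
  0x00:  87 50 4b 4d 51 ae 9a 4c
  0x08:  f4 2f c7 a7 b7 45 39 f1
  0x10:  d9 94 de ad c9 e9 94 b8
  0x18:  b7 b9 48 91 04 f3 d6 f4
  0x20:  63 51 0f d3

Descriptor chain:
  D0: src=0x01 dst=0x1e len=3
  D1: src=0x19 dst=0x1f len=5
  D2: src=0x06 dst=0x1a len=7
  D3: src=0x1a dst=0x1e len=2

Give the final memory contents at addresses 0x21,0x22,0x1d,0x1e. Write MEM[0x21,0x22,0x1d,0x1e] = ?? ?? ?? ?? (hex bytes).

[0] 0x01->0x1e len=3 : 50 4b 4d
[1] 0x19->0x1f len=5 : b9 48 91 04 f3
[2] 0x06->0x1a len=7 : 9a 4c f4 2f c7 a7 b7
[3] 0x1a->0x1e len=2 : 9a 4c
query mem[0x21]=0x91, mem[0x22]=0x04, mem[0x1d]=0x2f, mem[0x1e]=0x9a

MEM[0x21,0x22,0x1d,0x1e] = 91 04 2f 9a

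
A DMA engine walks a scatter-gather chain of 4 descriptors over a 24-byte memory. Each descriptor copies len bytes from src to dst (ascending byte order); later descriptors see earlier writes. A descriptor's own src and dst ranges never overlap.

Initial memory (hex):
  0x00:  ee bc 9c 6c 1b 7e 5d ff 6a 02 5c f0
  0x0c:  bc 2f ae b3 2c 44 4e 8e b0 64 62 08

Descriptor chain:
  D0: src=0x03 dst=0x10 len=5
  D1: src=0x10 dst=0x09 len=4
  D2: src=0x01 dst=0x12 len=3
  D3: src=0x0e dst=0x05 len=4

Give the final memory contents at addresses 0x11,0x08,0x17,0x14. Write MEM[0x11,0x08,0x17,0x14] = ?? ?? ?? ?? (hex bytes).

MEM[0x11,0x08,0x17,0x14] = 1b 1b 08 6c

#0 dst[0x10+5] := {0x6c,0x1b,0x7e,0x5d,0xff}
#1 dst[0x09+4] := {0x6c,0x1b,0x7e,0x5d}
#2 dst[0x12+3] := {0xbc,0x9c,0x6c}
#3 dst[0x05+4] := {0xae,0xb3,0x6c,0x1b}
query mem[0x11]=0x1b, mem[0x08]=0x1b, mem[0x17]=0x08, mem[0x14]=0x6c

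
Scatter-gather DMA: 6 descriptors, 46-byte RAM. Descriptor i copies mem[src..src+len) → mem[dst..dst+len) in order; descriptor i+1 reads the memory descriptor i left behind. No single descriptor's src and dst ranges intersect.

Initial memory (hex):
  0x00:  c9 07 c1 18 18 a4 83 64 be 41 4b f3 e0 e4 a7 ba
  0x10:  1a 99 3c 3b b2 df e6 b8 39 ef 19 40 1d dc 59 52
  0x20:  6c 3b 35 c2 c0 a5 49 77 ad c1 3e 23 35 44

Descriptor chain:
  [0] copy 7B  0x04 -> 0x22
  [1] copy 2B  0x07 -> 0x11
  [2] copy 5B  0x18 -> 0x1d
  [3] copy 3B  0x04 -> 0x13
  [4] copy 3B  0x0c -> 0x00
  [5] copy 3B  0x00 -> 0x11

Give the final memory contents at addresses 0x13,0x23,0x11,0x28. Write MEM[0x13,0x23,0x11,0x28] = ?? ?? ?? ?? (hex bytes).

MEM[0x13,0x23,0x11,0x28] = a7 a4 e0 4b

D0: mem[0x22..0x28] <- [18 a4 83 64 be 41 4b]
D1: mem[0x11..0x12] <- [64 be]
D2: mem[0x1d..0x21] <- [39 ef 19 40 1d]
D3: mem[0x13..0x15] <- [18 a4 83]
D4: mem[0x00..0x02] <- [e0 e4 a7]
D5: mem[0x11..0x13] <- [e0 e4 a7]
query mem[0x13]=0xa7, mem[0x23]=0xa4, mem[0x11]=0xe0, mem[0x28]=0x4b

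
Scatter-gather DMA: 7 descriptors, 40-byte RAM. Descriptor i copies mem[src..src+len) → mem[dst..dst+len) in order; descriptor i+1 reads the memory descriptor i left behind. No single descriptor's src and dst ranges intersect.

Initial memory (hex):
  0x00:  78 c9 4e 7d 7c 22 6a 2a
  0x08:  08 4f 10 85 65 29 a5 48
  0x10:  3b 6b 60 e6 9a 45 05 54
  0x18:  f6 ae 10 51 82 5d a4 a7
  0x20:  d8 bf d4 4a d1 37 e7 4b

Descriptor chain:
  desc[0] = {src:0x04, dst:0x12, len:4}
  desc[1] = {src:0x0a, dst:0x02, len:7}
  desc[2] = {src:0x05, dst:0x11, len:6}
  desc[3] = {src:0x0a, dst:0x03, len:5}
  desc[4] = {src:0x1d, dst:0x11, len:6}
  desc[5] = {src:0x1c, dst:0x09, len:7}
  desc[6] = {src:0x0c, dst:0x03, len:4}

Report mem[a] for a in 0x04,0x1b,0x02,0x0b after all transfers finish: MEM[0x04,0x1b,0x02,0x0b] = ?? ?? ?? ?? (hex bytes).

MEM[0x04,0x1b,0x02,0x0b] = d8 51 10 a4

  after D0: wrote 4B at 0x12 = 7c226a2a
  after D1: wrote 7B at 0x02 = 10856529a5483b
  after D2: wrote 6B at 0x11 = 29a5483b4f10
  after D3: wrote 5B at 0x03 = 10856529a5
  after D4: wrote 6B at 0x11 = 5da4a7d8bfd4
  after D5: wrote 7B at 0x09 = 825da4a7d8bfd4
  after D6: wrote 4B at 0x03 = a7d8bfd4
query mem[0x04]=0xd8, mem[0x1b]=0x51, mem[0x02]=0x10, mem[0x0b]=0xa4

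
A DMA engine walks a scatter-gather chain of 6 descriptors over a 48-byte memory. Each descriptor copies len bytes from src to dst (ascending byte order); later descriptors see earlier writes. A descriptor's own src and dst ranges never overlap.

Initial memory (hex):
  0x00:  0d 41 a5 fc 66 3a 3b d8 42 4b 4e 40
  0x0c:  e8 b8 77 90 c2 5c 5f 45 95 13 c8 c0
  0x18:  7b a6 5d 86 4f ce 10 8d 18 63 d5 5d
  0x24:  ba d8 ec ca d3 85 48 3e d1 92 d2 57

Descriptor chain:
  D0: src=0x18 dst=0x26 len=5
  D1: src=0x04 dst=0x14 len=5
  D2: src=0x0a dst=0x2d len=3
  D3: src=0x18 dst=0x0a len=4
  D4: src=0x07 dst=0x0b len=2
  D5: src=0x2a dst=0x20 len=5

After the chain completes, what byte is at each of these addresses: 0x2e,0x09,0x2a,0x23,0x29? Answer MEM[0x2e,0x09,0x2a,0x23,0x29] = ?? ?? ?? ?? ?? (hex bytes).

MEM[0x2e,0x09,0x2a,0x23,0x29] = 40 4b 4f 4e 86

[0] 0x18->0x26 len=5 : 7b a6 5d 86 4f
[1] 0x04->0x14 len=5 : 66 3a 3b d8 42
[2] 0x0a->0x2d len=3 : 4e 40 e8
[3] 0x18->0x0a len=4 : 42 a6 5d 86
[4] 0x07->0x0b len=2 : d8 42
[5] 0x2a->0x20 len=5 : 4f 3e d1 4e 40
query mem[0x2e]=0x40, mem[0x09]=0x4b, mem[0x2a]=0x4f, mem[0x23]=0x4e, mem[0x29]=0x86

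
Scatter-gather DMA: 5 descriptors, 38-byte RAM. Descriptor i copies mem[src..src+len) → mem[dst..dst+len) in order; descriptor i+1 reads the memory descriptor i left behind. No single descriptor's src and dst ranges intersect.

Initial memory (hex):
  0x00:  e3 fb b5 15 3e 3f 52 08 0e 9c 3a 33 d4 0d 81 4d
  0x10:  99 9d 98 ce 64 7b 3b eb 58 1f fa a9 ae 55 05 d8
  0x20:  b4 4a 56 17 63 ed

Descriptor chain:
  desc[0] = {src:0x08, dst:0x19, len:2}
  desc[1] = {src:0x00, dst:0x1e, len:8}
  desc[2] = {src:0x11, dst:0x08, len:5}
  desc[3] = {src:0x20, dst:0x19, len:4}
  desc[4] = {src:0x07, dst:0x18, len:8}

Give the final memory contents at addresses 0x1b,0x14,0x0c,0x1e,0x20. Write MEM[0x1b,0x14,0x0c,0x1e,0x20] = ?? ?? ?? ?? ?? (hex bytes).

#0 dst[0x19+2] := {0x0e,0x9c}
#1 dst[0x1e+8] := {0xe3,0xfb,0xb5,0x15,0x3e,0x3f,0x52,0x08}
#2 dst[0x08+5] := {0x9d,0x98,0xce,0x64,0x7b}
#3 dst[0x19+4] := {0xb5,0x15,0x3e,0x3f}
#4 dst[0x18+8] := {0x08,0x9d,0x98,0xce,0x64,0x7b,0x0d,0x81}
query mem[0x1b]=0xce, mem[0x14]=0x64, mem[0x0c]=0x7b, mem[0x1e]=0x0d, mem[0x20]=0xb5

MEM[0x1b,0x14,0x0c,0x1e,0x20] = ce 64 7b 0d b5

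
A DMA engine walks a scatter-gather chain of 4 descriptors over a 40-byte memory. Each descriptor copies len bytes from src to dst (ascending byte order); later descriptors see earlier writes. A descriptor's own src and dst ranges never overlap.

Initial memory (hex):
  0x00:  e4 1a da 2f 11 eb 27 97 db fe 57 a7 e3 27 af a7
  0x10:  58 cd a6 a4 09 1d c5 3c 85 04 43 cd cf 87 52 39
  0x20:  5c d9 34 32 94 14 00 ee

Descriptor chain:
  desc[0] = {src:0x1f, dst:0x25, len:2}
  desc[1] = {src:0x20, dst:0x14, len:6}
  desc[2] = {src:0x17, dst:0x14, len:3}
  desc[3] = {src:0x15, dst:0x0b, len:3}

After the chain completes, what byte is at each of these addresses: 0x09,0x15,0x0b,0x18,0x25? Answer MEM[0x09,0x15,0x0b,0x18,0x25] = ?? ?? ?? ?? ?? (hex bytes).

[0] 0x1f->0x25 len=2 : 39 5c
[1] 0x20->0x14 len=6 : 5c d9 34 32 94 39
[2] 0x17->0x14 len=3 : 32 94 39
[3] 0x15->0x0b len=3 : 94 39 32
query mem[0x09]=0xfe, mem[0x15]=0x94, mem[0x0b]=0x94, mem[0x18]=0x94, mem[0x25]=0x39

MEM[0x09,0x15,0x0b,0x18,0x25] = fe 94 94 94 39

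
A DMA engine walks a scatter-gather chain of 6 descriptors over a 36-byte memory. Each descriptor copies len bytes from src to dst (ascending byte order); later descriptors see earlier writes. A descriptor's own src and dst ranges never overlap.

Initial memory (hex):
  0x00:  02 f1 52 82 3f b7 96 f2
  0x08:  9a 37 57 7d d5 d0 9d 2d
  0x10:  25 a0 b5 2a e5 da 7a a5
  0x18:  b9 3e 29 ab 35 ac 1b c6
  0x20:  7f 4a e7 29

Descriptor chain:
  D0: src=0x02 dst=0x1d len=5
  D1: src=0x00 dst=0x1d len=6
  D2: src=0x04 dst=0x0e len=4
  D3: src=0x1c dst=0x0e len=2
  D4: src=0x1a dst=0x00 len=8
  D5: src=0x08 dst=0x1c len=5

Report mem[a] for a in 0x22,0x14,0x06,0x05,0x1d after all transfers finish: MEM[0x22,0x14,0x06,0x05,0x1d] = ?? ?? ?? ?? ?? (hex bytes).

MEM[0x22,0x14,0x06,0x05,0x1d] = b7 e5 82 52 37

D0: mem[0x1d..0x21] <- [52 82 3f b7 96]
D1: mem[0x1d..0x22] <- [02 f1 52 82 3f b7]
D2: mem[0x0e..0x11] <- [3f b7 96 f2]
D3: mem[0x0e..0x0f] <- [35 02]
D4: mem[0x00..0x07] <- [29 ab 35 02 f1 52 82 3f]
D5: mem[0x1c..0x20] <- [9a 37 57 7d d5]
query mem[0x22]=0xb7, mem[0x14]=0xe5, mem[0x06]=0x82, mem[0x05]=0x52, mem[0x1d]=0x37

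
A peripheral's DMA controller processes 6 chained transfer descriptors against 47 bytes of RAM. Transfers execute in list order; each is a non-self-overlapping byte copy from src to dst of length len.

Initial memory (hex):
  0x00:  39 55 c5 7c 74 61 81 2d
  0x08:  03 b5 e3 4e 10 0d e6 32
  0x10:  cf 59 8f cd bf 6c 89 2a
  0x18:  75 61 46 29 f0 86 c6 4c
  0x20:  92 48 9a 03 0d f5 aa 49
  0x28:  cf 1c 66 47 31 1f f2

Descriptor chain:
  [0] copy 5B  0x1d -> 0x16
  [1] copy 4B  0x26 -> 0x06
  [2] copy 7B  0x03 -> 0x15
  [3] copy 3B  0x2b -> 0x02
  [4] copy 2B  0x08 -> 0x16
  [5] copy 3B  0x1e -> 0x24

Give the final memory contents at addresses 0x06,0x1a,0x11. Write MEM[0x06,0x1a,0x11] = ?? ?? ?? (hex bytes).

[0] 0x1d->0x16 len=5 : 86 c6 4c 92 48
[1] 0x26->0x06 len=4 : aa 49 cf 1c
[2] 0x03->0x15 len=7 : 7c 74 61 aa 49 cf 1c
[3] 0x2b->0x02 len=3 : 47 31 1f
[4] 0x08->0x16 len=2 : cf 1c
[5] 0x1e->0x24 len=3 : c6 4c 92
query mem[0x06]=0xaa, mem[0x1a]=0xcf, mem[0x11]=0x59

MEM[0x06,0x1a,0x11] = aa cf 59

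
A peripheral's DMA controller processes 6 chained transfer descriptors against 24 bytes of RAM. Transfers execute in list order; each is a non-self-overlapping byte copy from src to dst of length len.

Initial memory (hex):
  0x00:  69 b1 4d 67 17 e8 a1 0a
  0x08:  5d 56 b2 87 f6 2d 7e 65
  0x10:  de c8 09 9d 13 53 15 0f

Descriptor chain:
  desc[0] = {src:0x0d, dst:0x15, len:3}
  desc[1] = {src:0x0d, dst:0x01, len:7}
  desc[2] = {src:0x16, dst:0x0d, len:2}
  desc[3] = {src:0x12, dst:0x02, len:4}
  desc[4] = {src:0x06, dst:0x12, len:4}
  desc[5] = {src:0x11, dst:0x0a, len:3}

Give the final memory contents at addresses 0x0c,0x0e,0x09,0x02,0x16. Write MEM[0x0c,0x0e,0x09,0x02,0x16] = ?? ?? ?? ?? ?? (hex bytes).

#0 dst[0x15+3] := {0x2d,0x7e,0x65}
#1 dst[0x01+7] := {0x2d,0x7e,0x65,0xde,0xc8,0x09,0x9d}
#2 dst[0x0d+2] := {0x7e,0x65}
#3 dst[0x02+4] := {0x09,0x9d,0x13,0x2d}
#4 dst[0x12+4] := {0x09,0x9d,0x5d,0x56}
#5 dst[0x0a+3] := {0xc8,0x09,0x9d}
query mem[0x0c]=0x9d, mem[0x0e]=0x65, mem[0x09]=0x56, mem[0x02]=0x09, mem[0x16]=0x7e

MEM[0x0c,0x0e,0x09,0x02,0x16] = 9d 65 56 09 7e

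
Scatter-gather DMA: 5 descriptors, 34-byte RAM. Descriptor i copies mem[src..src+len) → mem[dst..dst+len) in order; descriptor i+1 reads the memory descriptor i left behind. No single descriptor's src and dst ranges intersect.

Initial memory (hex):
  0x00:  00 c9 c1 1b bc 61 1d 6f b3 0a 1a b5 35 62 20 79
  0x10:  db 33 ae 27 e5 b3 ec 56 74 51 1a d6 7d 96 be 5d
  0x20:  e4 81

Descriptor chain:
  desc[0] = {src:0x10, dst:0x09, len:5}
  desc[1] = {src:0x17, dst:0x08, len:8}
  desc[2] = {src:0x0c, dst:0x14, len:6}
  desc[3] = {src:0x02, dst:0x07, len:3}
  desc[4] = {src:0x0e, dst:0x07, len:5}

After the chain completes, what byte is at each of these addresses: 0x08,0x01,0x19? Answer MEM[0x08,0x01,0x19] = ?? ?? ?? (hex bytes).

MEM[0x08,0x01,0x19] = be c9 33

  after D0: wrote 5B at 0x09 = db33ae27e5
  after D1: wrote 8B at 0x08 = 5674511ad67d96be
  after D2: wrote 6B at 0x14 = d67d96bedb33
  after D3: wrote 3B at 0x07 = c11bbc
  after D4: wrote 5B at 0x07 = 96bedb33ae
query mem[0x08]=0xbe, mem[0x01]=0xc9, mem[0x19]=0x33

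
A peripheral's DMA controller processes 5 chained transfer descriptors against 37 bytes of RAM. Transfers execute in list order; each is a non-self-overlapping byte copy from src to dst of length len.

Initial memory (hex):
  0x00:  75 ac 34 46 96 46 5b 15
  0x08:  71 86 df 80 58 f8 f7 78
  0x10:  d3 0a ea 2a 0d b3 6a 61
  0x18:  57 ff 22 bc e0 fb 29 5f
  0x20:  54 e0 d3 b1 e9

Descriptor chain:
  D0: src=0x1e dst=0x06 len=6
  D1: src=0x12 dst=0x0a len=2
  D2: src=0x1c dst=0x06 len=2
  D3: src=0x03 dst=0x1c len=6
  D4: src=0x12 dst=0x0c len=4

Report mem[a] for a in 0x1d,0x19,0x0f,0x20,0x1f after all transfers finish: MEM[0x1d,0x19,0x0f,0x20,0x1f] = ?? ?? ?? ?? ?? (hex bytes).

MEM[0x1d,0x19,0x0f,0x20,0x1f] = 96 ff b3 fb e0

[0] 0x1e->0x06 len=6 : 29 5f 54 e0 d3 b1
[1] 0x12->0x0a len=2 : ea 2a
[2] 0x1c->0x06 len=2 : e0 fb
[3] 0x03->0x1c len=6 : 46 96 46 e0 fb 54
[4] 0x12->0x0c len=4 : ea 2a 0d b3
query mem[0x1d]=0x96, mem[0x19]=0xff, mem[0x0f]=0xb3, mem[0x20]=0xfb, mem[0x1f]=0xe0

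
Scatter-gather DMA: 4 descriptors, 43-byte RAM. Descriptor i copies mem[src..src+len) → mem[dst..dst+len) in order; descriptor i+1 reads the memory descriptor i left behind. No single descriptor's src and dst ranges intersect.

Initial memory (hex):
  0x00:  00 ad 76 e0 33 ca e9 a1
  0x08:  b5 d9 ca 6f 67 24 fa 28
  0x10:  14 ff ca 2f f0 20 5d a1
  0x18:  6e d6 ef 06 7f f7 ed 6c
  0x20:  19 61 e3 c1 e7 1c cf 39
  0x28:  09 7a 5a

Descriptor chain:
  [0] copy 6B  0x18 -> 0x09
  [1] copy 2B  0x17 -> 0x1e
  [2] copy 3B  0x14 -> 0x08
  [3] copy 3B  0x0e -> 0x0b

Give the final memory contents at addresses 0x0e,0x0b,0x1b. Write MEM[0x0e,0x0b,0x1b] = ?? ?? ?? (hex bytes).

[0] 0x18->0x09 len=6 : 6e d6 ef 06 7f f7
[1] 0x17->0x1e len=2 : a1 6e
[2] 0x14->0x08 len=3 : f0 20 5d
[3] 0x0e->0x0b len=3 : f7 28 14
query mem[0x0e]=0xf7, mem[0x0b]=0xf7, mem[0x1b]=0x06

MEM[0x0e,0x0b,0x1b] = f7 f7 06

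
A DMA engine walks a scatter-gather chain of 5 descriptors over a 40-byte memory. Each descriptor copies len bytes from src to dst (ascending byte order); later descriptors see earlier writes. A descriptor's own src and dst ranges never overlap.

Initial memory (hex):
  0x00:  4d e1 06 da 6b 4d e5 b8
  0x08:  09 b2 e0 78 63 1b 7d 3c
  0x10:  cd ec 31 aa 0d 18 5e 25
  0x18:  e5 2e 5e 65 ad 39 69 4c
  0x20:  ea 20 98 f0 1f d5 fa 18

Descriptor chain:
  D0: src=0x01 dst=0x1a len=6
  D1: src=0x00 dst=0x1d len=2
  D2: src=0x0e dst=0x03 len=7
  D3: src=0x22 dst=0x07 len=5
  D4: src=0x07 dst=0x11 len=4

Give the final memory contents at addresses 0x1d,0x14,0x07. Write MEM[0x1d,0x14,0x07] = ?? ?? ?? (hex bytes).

MEM[0x1d,0x14,0x07] = 4d d5 98

  after D0: wrote 6B at 0x1a = e106da6b4de5
  after D1: wrote 2B at 0x1d = 4de1
  after D2: wrote 7B at 0x03 = 7d3ccdec31aa0d
  after D3: wrote 5B at 0x07 = 98f01fd5fa
  after D4: wrote 4B at 0x11 = 98f01fd5
query mem[0x1d]=0x4d, mem[0x14]=0xd5, mem[0x07]=0x98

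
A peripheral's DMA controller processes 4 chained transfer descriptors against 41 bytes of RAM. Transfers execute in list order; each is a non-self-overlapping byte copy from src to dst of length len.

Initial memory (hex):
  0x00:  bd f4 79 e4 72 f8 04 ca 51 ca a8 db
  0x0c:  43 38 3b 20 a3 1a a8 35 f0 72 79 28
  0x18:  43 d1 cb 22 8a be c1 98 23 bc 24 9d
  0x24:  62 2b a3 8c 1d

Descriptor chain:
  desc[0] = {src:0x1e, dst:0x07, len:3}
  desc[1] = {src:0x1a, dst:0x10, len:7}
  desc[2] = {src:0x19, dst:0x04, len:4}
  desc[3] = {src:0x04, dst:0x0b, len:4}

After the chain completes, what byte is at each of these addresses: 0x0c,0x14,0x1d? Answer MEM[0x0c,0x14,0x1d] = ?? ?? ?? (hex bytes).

#0 dst[0x07+3] := {0xc1,0x98,0x23}
#1 dst[0x10+7] := {0xcb,0x22,0x8a,0xbe,0xc1,0x98,0x23}
#2 dst[0x04+4] := {0xd1,0xcb,0x22,0x8a}
#3 dst[0x0b+4] := {0xd1,0xcb,0x22,0x8a}
query mem[0x0c]=0xcb, mem[0x14]=0xc1, mem[0x1d]=0xbe

MEM[0x0c,0x14,0x1d] = cb c1 be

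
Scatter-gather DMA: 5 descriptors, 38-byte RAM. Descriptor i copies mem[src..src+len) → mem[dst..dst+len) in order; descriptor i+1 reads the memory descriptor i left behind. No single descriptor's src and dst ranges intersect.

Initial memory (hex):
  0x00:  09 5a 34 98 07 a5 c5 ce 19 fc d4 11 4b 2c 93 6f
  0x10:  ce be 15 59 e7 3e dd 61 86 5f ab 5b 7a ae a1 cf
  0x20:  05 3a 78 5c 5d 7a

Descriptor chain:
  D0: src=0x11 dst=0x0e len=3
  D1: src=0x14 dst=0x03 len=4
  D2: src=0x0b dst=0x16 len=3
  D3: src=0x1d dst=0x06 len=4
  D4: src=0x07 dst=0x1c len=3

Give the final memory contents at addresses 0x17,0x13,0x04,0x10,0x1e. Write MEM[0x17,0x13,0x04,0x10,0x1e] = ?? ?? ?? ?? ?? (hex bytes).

MEM[0x17,0x13,0x04,0x10,0x1e] = 4b 59 3e 59 05

[0] 0x11->0x0e len=3 : be 15 59
[1] 0x14->0x03 len=4 : e7 3e dd 61
[2] 0x0b->0x16 len=3 : 11 4b 2c
[3] 0x1d->0x06 len=4 : ae a1 cf 05
[4] 0x07->0x1c len=3 : a1 cf 05
query mem[0x17]=0x4b, mem[0x13]=0x59, mem[0x04]=0x3e, mem[0x10]=0x59, mem[0x1e]=0x05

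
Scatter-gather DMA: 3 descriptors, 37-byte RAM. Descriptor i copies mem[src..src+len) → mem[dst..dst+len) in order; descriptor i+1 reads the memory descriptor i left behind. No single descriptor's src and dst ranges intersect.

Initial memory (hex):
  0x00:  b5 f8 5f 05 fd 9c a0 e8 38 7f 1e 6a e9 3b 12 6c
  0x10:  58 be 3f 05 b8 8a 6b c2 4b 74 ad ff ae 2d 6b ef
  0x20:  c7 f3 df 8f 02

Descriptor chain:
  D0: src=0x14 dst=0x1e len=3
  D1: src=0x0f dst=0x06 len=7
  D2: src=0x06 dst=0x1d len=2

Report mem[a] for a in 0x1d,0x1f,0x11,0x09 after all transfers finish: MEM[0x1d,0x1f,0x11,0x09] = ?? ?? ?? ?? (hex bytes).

#0 dst[0x1e+3] := {0xb8,0x8a,0x6b}
#1 dst[0x06+7] := {0x6c,0x58,0xbe,0x3f,0x05,0xb8,0x8a}
#2 dst[0x1d+2] := {0x6c,0x58}
query mem[0x1d]=0x6c, mem[0x1f]=0x8a, mem[0x11]=0xbe, mem[0x09]=0x3f

MEM[0x1d,0x1f,0x11,0x09] = 6c 8a be 3f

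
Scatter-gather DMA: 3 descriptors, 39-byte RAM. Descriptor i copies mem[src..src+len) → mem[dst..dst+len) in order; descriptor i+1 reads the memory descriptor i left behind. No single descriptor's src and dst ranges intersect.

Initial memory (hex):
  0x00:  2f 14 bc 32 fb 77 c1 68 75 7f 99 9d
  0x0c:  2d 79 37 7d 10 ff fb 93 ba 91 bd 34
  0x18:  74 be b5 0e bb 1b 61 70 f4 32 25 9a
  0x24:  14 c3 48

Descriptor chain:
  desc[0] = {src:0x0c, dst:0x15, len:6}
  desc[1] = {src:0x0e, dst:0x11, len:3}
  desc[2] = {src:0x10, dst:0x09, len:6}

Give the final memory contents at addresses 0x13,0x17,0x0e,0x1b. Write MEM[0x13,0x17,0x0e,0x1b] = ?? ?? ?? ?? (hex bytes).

MEM[0x13,0x17,0x0e,0x1b] = 10 37 2d 0e

#0 dst[0x15+6] := {0x2d,0x79,0x37,0x7d,0x10,0xff}
#1 dst[0x11+3] := {0x37,0x7d,0x10}
#2 dst[0x09+6] := {0x10,0x37,0x7d,0x10,0xba,0x2d}
query mem[0x13]=0x10, mem[0x17]=0x37, mem[0x0e]=0x2d, mem[0x1b]=0x0e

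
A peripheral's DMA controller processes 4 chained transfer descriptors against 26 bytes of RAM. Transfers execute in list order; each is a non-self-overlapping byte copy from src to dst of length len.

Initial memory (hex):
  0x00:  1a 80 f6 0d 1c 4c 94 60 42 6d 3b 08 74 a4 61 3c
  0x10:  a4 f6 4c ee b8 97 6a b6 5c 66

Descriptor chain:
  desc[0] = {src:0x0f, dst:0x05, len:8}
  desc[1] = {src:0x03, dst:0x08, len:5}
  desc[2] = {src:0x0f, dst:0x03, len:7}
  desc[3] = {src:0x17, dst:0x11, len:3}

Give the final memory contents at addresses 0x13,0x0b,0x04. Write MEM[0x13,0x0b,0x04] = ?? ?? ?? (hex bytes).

MEM[0x13,0x0b,0x04] = 66 a4 a4

  after D0: wrote 8B at 0x05 = 3ca4f64ceeb8976a
  after D1: wrote 5B at 0x08 = 0d1c3ca4f6
  after D2: wrote 7B at 0x03 = 3ca4f64ceeb897
  after D3: wrote 3B at 0x11 = b65c66
query mem[0x13]=0x66, mem[0x0b]=0xa4, mem[0x04]=0xa4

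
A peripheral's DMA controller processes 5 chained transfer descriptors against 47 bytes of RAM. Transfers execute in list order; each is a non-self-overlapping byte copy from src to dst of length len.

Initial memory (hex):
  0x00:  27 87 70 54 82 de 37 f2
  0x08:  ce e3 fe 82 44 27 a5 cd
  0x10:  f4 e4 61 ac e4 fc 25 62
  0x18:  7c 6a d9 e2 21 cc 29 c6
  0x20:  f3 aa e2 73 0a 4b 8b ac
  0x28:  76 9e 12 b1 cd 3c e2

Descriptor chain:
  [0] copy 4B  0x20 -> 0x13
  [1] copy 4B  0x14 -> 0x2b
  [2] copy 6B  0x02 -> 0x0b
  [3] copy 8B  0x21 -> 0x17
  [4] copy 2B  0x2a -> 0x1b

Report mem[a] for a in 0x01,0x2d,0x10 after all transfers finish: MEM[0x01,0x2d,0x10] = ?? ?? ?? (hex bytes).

#0 dst[0x13+4] := {0xf3,0xaa,0xe2,0x73}
#1 dst[0x2b+4] := {0xaa,0xe2,0x73,0x62}
#2 dst[0x0b+6] := {0x70,0x54,0x82,0xde,0x37,0xf2}
#3 dst[0x17+8] := {0xaa,0xe2,0x73,0x0a,0x4b,0x8b,0xac,0x76}
#4 dst[0x1b+2] := {0x12,0xaa}
query mem[0x01]=0x87, mem[0x2d]=0x73, mem[0x10]=0xf2

MEM[0x01,0x2d,0x10] = 87 73 f2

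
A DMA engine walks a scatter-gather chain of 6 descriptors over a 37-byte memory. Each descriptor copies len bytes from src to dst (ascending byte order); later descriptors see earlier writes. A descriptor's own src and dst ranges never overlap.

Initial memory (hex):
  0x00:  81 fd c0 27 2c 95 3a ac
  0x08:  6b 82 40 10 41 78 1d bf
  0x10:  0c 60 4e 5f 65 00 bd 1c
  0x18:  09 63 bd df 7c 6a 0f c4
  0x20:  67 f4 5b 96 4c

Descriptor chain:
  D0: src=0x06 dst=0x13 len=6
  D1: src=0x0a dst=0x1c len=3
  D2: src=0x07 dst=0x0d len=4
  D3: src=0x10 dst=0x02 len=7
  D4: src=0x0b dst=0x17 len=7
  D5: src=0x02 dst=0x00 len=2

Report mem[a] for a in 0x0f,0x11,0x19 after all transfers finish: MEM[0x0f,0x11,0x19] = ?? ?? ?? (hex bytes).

[0] 0x06->0x13 len=6 : 3a ac 6b 82 40 10
[1] 0x0a->0x1c len=3 : 40 10 41
[2] 0x07->0x0d len=4 : ac 6b 82 40
[3] 0x10->0x02 len=7 : 40 60 4e 3a ac 6b 82
[4] 0x0b->0x17 len=7 : 10 41 ac 6b 82 40 60
[5] 0x02->0x00 len=2 : 40 60
query mem[0x0f]=0x82, mem[0x11]=0x60, mem[0x19]=0xac

MEM[0x0f,0x11,0x19] = 82 60 ac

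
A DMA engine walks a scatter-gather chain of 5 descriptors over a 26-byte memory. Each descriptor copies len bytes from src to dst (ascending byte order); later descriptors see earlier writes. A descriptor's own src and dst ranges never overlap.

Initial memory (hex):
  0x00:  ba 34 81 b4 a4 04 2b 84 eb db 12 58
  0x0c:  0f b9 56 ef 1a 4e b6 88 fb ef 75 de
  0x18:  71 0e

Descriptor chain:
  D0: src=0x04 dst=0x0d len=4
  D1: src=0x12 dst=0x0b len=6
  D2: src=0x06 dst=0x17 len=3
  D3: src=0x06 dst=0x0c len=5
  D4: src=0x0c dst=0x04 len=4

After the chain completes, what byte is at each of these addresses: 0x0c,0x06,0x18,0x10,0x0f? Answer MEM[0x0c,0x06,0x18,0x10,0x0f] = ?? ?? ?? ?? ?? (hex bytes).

MEM[0x0c,0x06,0x18,0x10,0x0f] = 2b eb 84 12 db

#0 dst[0x0d+4] := {0xa4,0x04,0x2b,0x84}
#1 dst[0x0b+6] := {0xb6,0x88,0xfb,0xef,0x75,0xde}
#2 dst[0x17+3] := {0x2b,0x84,0xeb}
#3 dst[0x0c+5] := {0x2b,0x84,0xeb,0xdb,0x12}
#4 dst[0x04+4] := {0x2b,0x84,0xeb,0xdb}
query mem[0x0c]=0x2b, mem[0x06]=0xeb, mem[0x18]=0x84, mem[0x10]=0x12, mem[0x0f]=0xdb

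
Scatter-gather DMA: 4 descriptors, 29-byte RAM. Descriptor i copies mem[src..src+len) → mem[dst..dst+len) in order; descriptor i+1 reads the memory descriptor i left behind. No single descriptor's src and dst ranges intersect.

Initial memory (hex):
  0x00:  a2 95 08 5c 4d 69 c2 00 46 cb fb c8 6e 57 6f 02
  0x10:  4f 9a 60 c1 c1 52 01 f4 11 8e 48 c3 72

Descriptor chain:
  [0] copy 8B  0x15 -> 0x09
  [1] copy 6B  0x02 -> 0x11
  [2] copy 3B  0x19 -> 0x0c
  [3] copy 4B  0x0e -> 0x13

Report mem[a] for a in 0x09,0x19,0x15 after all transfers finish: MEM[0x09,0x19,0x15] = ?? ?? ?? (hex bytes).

D0: mem[0x09..0x10] <- [52 01 f4 11 8e 48 c3 72]
D1: mem[0x11..0x16] <- [08 5c 4d 69 c2 00]
D2: mem[0x0c..0x0e] <- [8e 48 c3]
D3: mem[0x13..0x16] <- [c3 c3 72 08]
query mem[0x09]=0x52, mem[0x19]=0x8e, mem[0x15]=0x72

MEM[0x09,0x19,0x15] = 52 8e 72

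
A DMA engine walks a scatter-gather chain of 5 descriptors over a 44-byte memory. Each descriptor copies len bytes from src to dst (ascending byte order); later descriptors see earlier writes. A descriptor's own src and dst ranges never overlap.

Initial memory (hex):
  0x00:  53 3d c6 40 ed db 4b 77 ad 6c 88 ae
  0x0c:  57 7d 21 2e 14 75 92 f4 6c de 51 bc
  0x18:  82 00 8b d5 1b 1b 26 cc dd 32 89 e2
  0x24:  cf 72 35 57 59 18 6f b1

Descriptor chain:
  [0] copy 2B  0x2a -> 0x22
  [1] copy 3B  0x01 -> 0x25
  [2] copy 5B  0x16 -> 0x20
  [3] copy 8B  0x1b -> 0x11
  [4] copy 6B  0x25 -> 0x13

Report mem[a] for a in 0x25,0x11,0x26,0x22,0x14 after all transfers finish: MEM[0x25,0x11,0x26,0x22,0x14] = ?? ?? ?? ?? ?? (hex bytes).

[0] 0x2a->0x22 len=2 : 6f b1
[1] 0x01->0x25 len=3 : 3d c6 40
[2] 0x16->0x20 len=5 : 51 bc 82 00 8b
[3] 0x1b->0x11 len=8 : d5 1b 1b 26 cc 51 bc 82
[4] 0x25->0x13 len=6 : 3d c6 40 59 18 6f
query mem[0x25]=0x3d, mem[0x11]=0xd5, mem[0x26]=0xc6, mem[0x22]=0x82, mem[0x14]=0xc6

MEM[0x25,0x11,0x26,0x22,0x14] = 3d d5 c6 82 c6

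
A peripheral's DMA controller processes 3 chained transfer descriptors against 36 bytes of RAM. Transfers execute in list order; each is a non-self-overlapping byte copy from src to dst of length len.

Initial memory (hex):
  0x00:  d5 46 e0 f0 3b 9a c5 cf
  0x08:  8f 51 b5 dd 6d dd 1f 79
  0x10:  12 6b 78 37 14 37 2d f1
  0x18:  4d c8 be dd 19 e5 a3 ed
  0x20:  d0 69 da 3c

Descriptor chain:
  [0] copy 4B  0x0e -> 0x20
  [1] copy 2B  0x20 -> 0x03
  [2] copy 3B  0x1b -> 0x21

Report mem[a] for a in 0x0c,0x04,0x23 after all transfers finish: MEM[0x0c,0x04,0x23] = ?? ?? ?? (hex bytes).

[0] 0x0e->0x20 len=4 : 1f 79 12 6b
[1] 0x20->0x03 len=2 : 1f 79
[2] 0x1b->0x21 len=3 : dd 19 e5
query mem[0x0c]=0x6d, mem[0x04]=0x79, mem[0x23]=0xe5

MEM[0x0c,0x04,0x23] = 6d 79 e5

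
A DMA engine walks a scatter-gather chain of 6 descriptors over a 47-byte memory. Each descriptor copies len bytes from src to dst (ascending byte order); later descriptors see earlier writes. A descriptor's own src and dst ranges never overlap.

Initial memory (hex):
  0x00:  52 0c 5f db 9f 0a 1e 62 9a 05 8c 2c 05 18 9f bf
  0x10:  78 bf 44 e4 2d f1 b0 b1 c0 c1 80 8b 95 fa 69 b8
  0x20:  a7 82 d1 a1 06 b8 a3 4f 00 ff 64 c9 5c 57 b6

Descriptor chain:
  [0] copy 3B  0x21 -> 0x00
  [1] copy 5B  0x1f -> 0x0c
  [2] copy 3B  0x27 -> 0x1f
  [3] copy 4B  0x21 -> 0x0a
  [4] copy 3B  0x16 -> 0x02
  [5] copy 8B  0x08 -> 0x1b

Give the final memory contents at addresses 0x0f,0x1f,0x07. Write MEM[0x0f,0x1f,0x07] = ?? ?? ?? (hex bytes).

MEM[0x0f,0x1f,0x07] = d1 a1 62

[0] 0x21->0x00 len=3 : 82 d1 a1
[1] 0x1f->0x0c len=5 : b8 a7 82 d1 a1
[2] 0x27->0x1f len=3 : 4f 00 ff
[3] 0x21->0x0a len=4 : ff d1 a1 06
[4] 0x16->0x02 len=3 : b0 b1 c0
[5] 0x08->0x1b len=8 : 9a 05 ff d1 a1 06 82 d1
query mem[0x0f]=0xd1, mem[0x1f]=0xa1, mem[0x07]=0x62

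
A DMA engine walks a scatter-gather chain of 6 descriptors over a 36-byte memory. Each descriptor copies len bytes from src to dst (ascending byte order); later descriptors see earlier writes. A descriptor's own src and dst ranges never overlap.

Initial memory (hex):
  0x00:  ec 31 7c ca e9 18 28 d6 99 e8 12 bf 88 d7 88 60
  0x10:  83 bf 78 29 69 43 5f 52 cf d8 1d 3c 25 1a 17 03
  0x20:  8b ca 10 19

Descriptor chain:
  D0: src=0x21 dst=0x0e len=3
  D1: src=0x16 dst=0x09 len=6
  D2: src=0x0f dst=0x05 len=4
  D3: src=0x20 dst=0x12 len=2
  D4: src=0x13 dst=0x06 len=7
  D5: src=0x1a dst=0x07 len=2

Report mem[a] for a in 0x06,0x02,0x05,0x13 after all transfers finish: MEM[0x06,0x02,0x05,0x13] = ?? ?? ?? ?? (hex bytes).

D0: mem[0x0e..0x10] <- [ca 10 19]
D1: mem[0x09..0x0e] <- [5f 52 cf d8 1d 3c]
D2: mem[0x05..0x08] <- [10 19 bf 78]
D3: mem[0x12..0x13] <- [8b ca]
D4: mem[0x06..0x0c] <- [ca 69 43 5f 52 cf d8]
D5: mem[0x07..0x08] <- [1d 3c]
query mem[0x06]=0xca, mem[0x02]=0x7c, mem[0x05]=0x10, mem[0x13]=0xca

MEM[0x06,0x02,0x05,0x13] = ca 7c 10 ca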